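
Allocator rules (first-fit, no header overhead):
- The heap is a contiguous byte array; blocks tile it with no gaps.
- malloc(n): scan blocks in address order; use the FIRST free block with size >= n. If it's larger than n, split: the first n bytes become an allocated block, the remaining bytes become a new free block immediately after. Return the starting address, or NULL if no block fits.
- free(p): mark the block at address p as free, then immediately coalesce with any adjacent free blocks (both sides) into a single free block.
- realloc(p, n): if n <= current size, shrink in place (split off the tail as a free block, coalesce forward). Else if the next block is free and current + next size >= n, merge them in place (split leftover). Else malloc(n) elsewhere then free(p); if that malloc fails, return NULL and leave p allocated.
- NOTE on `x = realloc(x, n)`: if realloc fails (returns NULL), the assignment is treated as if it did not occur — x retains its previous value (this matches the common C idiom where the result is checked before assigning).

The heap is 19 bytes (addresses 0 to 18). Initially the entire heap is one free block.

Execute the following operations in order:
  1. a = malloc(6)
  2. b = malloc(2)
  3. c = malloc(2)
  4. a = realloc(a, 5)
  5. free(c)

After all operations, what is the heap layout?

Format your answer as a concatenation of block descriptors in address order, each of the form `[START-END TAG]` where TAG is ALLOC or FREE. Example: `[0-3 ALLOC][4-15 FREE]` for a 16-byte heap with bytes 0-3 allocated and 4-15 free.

Answer: [0-4 ALLOC][5-5 FREE][6-7 ALLOC][8-18 FREE]

Derivation:
Op 1: a = malloc(6) -> a = 0; heap: [0-5 ALLOC][6-18 FREE]
Op 2: b = malloc(2) -> b = 6; heap: [0-5 ALLOC][6-7 ALLOC][8-18 FREE]
Op 3: c = malloc(2) -> c = 8; heap: [0-5 ALLOC][6-7 ALLOC][8-9 ALLOC][10-18 FREE]
Op 4: a = realloc(a, 5) -> a = 0; heap: [0-4 ALLOC][5-5 FREE][6-7 ALLOC][8-9 ALLOC][10-18 FREE]
Op 5: free(c) -> (freed c); heap: [0-4 ALLOC][5-5 FREE][6-7 ALLOC][8-18 FREE]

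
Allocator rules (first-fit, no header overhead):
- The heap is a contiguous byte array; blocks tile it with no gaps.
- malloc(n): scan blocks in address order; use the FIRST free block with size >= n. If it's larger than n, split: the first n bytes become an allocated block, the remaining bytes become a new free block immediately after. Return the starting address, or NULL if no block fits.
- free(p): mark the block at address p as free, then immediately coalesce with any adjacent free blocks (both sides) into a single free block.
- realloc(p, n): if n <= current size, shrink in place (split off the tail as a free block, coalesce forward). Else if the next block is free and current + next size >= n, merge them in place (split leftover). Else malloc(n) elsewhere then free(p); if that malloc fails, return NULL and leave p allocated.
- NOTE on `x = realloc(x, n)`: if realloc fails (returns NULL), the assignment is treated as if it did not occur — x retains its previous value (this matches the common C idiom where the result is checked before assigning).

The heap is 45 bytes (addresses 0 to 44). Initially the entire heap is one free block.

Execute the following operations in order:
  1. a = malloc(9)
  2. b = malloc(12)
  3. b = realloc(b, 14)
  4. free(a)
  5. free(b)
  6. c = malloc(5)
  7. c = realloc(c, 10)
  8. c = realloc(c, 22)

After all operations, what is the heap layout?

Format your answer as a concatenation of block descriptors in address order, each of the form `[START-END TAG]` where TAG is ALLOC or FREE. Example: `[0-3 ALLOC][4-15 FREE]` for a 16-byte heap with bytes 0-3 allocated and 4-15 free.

Answer: [0-21 ALLOC][22-44 FREE]

Derivation:
Op 1: a = malloc(9) -> a = 0; heap: [0-8 ALLOC][9-44 FREE]
Op 2: b = malloc(12) -> b = 9; heap: [0-8 ALLOC][9-20 ALLOC][21-44 FREE]
Op 3: b = realloc(b, 14) -> b = 9; heap: [0-8 ALLOC][9-22 ALLOC][23-44 FREE]
Op 4: free(a) -> (freed a); heap: [0-8 FREE][9-22 ALLOC][23-44 FREE]
Op 5: free(b) -> (freed b); heap: [0-44 FREE]
Op 6: c = malloc(5) -> c = 0; heap: [0-4 ALLOC][5-44 FREE]
Op 7: c = realloc(c, 10) -> c = 0; heap: [0-9 ALLOC][10-44 FREE]
Op 8: c = realloc(c, 22) -> c = 0; heap: [0-21 ALLOC][22-44 FREE]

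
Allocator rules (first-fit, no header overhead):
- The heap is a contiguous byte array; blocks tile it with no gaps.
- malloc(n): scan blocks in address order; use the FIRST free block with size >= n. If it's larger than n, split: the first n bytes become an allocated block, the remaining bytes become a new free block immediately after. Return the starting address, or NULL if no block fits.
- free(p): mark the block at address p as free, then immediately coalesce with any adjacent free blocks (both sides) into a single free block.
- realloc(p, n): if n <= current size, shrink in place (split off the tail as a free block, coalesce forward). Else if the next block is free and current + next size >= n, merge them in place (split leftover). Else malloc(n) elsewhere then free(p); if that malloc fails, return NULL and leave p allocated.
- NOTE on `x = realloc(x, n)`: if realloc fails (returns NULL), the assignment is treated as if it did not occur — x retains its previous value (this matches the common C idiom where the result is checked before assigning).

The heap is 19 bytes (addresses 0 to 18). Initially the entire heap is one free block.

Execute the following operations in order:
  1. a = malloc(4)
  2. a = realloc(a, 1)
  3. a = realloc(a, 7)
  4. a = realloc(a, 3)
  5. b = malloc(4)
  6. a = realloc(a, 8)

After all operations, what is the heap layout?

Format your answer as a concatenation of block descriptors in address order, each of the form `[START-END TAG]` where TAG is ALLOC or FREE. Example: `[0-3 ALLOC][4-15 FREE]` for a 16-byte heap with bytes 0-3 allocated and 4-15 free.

Answer: [0-2 FREE][3-6 ALLOC][7-14 ALLOC][15-18 FREE]

Derivation:
Op 1: a = malloc(4) -> a = 0; heap: [0-3 ALLOC][4-18 FREE]
Op 2: a = realloc(a, 1) -> a = 0; heap: [0-0 ALLOC][1-18 FREE]
Op 3: a = realloc(a, 7) -> a = 0; heap: [0-6 ALLOC][7-18 FREE]
Op 4: a = realloc(a, 3) -> a = 0; heap: [0-2 ALLOC][3-18 FREE]
Op 5: b = malloc(4) -> b = 3; heap: [0-2 ALLOC][3-6 ALLOC][7-18 FREE]
Op 6: a = realloc(a, 8) -> a = 7; heap: [0-2 FREE][3-6 ALLOC][7-14 ALLOC][15-18 FREE]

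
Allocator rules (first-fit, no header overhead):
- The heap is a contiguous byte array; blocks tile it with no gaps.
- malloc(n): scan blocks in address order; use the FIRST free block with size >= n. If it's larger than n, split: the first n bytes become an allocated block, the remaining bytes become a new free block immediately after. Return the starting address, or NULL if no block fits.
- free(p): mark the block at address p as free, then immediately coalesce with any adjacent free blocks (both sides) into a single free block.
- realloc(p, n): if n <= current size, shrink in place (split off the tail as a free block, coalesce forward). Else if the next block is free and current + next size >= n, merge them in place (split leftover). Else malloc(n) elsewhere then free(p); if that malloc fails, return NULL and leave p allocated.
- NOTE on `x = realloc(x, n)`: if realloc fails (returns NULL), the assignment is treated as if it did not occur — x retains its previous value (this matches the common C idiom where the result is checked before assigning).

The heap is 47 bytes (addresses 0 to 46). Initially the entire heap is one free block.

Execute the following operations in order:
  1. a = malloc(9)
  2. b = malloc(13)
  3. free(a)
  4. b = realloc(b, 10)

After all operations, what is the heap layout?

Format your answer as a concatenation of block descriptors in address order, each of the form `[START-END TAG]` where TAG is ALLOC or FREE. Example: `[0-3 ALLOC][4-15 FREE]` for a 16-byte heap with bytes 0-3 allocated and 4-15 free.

Answer: [0-8 FREE][9-18 ALLOC][19-46 FREE]

Derivation:
Op 1: a = malloc(9) -> a = 0; heap: [0-8 ALLOC][9-46 FREE]
Op 2: b = malloc(13) -> b = 9; heap: [0-8 ALLOC][9-21 ALLOC][22-46 FREE]
Op 3: free(a) -> (freed a); heap: [0-8 FREE][9-21 ALLOC][22-46 FREE]
Op 4: b = realloc(b, 10) -> b = 9; heap: [0-8 FREE][9-18 ALLOC][19-46 FREE]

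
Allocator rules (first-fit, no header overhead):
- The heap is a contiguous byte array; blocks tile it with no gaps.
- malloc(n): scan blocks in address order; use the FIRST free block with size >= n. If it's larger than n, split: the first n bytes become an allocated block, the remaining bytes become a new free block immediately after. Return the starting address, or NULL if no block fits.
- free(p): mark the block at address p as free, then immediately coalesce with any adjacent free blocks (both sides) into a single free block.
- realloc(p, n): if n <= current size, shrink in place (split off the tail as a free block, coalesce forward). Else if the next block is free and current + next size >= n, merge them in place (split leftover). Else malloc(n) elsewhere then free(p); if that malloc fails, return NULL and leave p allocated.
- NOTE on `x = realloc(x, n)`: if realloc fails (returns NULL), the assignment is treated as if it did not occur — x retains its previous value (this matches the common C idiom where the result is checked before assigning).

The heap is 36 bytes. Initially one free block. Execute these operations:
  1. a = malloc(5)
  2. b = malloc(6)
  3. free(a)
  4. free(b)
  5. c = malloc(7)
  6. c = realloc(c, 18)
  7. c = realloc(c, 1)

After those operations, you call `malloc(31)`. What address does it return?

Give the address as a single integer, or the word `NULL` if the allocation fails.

Op 1: a = malloc(5) -> a = 0; heap: [0-4 ALLOC][5-35 FREE]
Op 2: b = malloc(6) -> b = 5; heap: [0-4 ALLOC][5-10 ALLOC][11-35 FREE]
Op 3: free(a) -> (freed a); heap: [0-4 FREE][5-10 ALLOC][11-35 FREE]
Op 4: free(b) -> (freed b); heap: [0-35 FREE]
Op 5: c = malloc(7) -> c = 0; heap: [0-6 ALLOC][7-35 FREE]
Op 6: c = realloc(c, 18) -> c = 0; heap: [0-17 ALLOC][18-35 FREE]
Op 7: c = realloc(c, 1) -> c = 0; heap: [0-0 ALLOC][1-35 FREE]
malloc(31): first-fit scan over [0-0 ALLOC][1-35 FREE] -> 1

Answer: 1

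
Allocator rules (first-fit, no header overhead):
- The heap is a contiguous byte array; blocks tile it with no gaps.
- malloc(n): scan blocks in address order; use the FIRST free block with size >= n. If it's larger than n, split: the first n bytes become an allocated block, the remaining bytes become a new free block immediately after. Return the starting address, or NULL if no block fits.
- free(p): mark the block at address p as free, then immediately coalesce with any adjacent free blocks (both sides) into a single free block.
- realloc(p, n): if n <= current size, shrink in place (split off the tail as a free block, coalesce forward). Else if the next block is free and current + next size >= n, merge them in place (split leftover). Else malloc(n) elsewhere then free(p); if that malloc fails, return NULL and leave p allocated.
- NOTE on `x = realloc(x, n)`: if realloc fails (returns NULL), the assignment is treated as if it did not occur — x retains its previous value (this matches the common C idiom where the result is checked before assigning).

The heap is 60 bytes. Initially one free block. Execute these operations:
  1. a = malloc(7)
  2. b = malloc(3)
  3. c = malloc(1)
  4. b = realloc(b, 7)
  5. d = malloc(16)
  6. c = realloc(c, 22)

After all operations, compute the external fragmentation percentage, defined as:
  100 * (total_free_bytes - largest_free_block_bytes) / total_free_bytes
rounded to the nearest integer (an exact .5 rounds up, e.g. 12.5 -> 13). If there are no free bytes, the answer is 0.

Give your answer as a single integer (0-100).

Op 1: a = malloc(7) -> a = 0; heap: [0-6 ALLOC][7-59 FREE]
Op 2: b = malloc(3) -> b = 7; heap: [0-6 ALLOC][7-9 ALLOC][10-59 FREE]
Op 3: c = malloc(1) -> c = 10; heap: [0-6 ALLOC][7-9 ALLOC][10-10 ALLOC][11-59 FREE]
Op 4: b = realloc(b, 7) -> b = 11; heap: [0-6 ALLOC][7-9 FREE][10-10 ALLOC][11-17 ALLOC][18-59 FREE]
Op 5: d = malloc(16) -> d = 18; heap: [0-6 ALLOC][7-9 FREE][10-10 ALLOC][11-17 ALLOC][18-33 ALLOC][34-59 FREE]
Op 6: c = realloc(c, 22) -> c = 34; heap: [0-6 ALLOC][7-10 FREE][11-17 ALLOC][18-33 ALLOC][34-55 ALLOC][56-59 FREE]
Free blocks: [4 4] total_free=8 largest=4 -> 100*(8-4)/8 = 400/8 = 50

Answer: 50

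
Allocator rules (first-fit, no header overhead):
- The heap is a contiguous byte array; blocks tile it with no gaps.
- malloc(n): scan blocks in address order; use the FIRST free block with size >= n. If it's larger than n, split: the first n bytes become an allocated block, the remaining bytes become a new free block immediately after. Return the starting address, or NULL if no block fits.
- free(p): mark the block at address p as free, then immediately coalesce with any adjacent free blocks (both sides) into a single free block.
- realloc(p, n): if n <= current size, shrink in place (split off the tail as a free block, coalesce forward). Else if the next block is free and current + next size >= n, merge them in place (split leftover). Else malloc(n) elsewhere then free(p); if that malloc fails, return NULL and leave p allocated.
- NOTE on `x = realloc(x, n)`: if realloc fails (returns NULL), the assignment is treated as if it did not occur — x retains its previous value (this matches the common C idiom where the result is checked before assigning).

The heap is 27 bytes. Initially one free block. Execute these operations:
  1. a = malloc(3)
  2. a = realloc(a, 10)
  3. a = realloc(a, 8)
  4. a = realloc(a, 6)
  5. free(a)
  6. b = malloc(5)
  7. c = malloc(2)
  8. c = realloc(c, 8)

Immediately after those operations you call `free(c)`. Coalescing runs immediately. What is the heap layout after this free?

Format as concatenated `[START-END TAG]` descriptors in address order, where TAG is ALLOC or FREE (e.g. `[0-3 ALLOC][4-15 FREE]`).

Op 1: a = malloc(3) -> a = 0; heap: [0-2 ALLOC][3-26 FREE]
Op 2: a = realloc(a, 10) -> a = 0; heap: [0-9 ALLOC][10-26 FREE]
Op 3: a = realloc(a, 8) -> a = 0; heap: [0-7 ALLOC][8-26 FREE]
Op 4: a = realloc(a, 6) -> a = 0; heap: [0-5 ALLOC][6-26 FREE]
Op 5: free(a) -> (freed a); heap: [0-26 FREE]
Op 6: b = malloc(5) -> b = 0; heap: [0-4 ALLOC][5-26 FREE]
Op 7: c = malloc(2) -> c = 5; heap: [0-4 ALLOC][5-6 ALLOC][7-26 FREE]
Op 8: c = realloc(c, 8) -> c = 5; heap: [0-4 ALLOC][5-12 ALLOC][13-26 FREE]
free(c): c = 5 -> block [5-12 ALLOC]; mark free, coalesce with adjacent free neighbors -> [0-4 ALLOC][5-26 FREE]

Answer: [0-4 ALLOC][5-26 FREE]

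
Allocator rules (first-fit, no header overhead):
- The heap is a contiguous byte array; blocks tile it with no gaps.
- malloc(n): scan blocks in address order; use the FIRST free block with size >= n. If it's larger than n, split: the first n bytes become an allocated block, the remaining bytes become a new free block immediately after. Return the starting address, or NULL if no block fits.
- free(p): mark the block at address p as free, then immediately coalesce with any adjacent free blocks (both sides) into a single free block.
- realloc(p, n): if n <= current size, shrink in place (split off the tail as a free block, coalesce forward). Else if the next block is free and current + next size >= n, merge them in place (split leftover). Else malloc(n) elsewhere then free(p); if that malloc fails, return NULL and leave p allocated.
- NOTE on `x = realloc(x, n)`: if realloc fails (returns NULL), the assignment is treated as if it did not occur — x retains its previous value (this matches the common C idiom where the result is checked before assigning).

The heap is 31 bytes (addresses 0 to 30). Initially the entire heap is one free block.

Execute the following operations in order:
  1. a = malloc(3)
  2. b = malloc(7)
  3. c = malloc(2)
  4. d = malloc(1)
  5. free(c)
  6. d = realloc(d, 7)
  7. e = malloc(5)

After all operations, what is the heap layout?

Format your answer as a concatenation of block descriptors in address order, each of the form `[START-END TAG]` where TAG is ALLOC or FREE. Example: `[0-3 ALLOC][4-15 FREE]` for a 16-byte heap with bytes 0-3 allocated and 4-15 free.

Answer: [0-2 ALLOC][3-9 ALLOC][10-11 FREE][12-18 ALLOC][19-23 ALLOC][24-30 FREE]

Derivation:
Op 1: a = malloc(3) -> a = 0; heap: [0-2 ALLOC][3-30 FREE]
Op 2: b = malloc(7) -> b = 3; heap: [0-2 ALLOC][3-9 ALLOC][10-30 FREE]
Op 3: c = malloc(2) -> c = 10; heap: [0-2 ALLOC][3-9 ALLOC][10-11 ALLOC][12-30 FREE]
Op 4: d = malloc(1) -> d = 12; heap: [0-2 ALLOC][3-9 ALLOC][10-11 ALLOC][12-12 ALLOC][13-30 FREE]
Op 5: free(c) -> (freed c); heap: [0-2 ALLOC][3-9 ALLOC][10-11 FREE][12-12 ALLOC][13-30 FREE]
Op 6: d = realloc(d, 7) -> d = 12; heap: [0-2 ALLOC][3-9 ALLOC][10-11 FREE][12-18 ALLOC][19-30 FREE]
Op 7: e = malloc(5) -> e = 19; heap: [0-2 ALLOC][3-9 ALLOC][10-11 FREE][12-18 ALLOC][19-23 ALLOC][24-30 FREE]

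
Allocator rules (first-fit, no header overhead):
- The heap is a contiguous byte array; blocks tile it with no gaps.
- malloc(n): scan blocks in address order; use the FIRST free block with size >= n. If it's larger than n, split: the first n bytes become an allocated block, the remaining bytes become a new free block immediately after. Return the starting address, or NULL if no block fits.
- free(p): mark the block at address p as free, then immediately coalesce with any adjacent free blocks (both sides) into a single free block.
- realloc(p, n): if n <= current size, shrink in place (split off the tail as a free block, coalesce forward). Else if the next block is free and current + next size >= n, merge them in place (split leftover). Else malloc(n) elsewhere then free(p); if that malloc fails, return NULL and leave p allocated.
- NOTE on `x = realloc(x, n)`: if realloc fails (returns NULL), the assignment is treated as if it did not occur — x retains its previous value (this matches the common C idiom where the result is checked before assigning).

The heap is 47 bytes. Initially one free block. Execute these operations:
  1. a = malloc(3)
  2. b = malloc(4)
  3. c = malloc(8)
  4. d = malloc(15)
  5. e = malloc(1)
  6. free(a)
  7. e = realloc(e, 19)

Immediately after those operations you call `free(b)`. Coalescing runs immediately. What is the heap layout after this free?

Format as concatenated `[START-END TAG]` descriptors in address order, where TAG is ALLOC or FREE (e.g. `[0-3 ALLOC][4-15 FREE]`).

Op 1: a = malloc(3) -> a = 0; heap: [0-2 ALLOC][3-46 FREE]
Op 2: b = malloc(4) -> b = 3; heap: [0-2 ALLOC][3-6 ALLOC][7-46 FREE]
Op 3: c = malloc(8) -> c = 7; heap: [0-2 ALLOC][3-6 ALLOC][7-14 ALLOC][15-46 FREE]
Op 4: d = malloc(15) -> d = 15; heap: [0-2 ALLOC][3-6 ALLOC][7-14 ALLOC][15-29 ALLOC][30-46 FREE]
Op 5: e = malloc(1) -> e = 30; heap: [0-2 ALLOC][3-6 ALLOC][7-14 ALLOC][15-29 ALLOC][30-30 ALLOC][31-46 FREE]
Op 6: free(a) -> (freed a); heap: [0-2 FREE][3-6 ALLOC][7-14 ALLOC][15-29 ALLOC][30-30 ALLOC][31-46 FREE]
Op 7: e = realloc(e, 19) -> NULL (e unchanged); heap: [0-2 FREE][3-6 ALLOC][7-14 ALLOC][15-29 ALLOC][30-30 ALLOC][31-46 FREE]
free(b): b = 3 -> block [3-6 ALLOC]; mark free, coalesce with adjacent free neighbors -> [0-6 FREE][7-14 ALLOC][15-29 ALLOC][30-30 ALLOC][31-46 FREE]

Answer: [0-6 FREE][7-14 ALLOC][15-29 ALLOC][30-30 ALLOC][31-46 FREE]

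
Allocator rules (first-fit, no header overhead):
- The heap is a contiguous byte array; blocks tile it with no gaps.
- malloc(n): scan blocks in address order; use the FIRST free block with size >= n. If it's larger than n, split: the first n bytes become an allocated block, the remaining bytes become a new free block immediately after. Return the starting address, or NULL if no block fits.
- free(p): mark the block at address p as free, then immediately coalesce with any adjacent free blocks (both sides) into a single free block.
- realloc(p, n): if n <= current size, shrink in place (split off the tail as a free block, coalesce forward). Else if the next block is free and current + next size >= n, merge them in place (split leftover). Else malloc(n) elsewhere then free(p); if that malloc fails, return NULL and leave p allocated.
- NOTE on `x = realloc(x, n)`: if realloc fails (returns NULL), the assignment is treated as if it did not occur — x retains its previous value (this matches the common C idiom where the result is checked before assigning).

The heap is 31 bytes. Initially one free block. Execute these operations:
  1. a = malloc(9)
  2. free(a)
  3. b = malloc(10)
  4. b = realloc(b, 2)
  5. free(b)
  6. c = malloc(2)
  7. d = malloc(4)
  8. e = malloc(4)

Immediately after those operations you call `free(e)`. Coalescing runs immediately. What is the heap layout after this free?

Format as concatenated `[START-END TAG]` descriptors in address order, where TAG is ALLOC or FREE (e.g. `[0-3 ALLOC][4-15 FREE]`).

Answer: [0-1 ALLOC][2-5 ALLOC][6-30 FREE]

Derivation:
Op 1: a = malloc(9) -> a = 0; heap: [0-8 ALLOC][9-30 FREE]
Op 2: free(a) -> (freed a); heap: [0-30 FREE]
Op 3: b = malloc(10) -> b = 0; heap: [0-9 ALLOC][10-30 FREE]
Op 4: b = realloc(b, 2) -> b = 0; heap: [0-1 ALLOC][2-30 FREE]
Op 5: free(b) -> (freed b); heap: [0-30 FREE]
Op 6: c = malloc(2) -> c = 0; heap: [0-1 ALLOC][2-30 FREE]
Op 7: d = malloc(4) -> d = 2; heap: [0-1 ALLOC][2-5 ALLOC][6-30 FREE]
Op 8: e = malloc(4) -> e = 6; heap: [0-1 ALLOC][2-5 ALLOC][6-9 ALLOC][10-30 FREE]
free(e): e = 6 -> block [6-9 ALLOC]; mark free, coalesce with adjacent free neighbors -> [0-1 ALLOC][2-5 ALLOC][6-30 FREE]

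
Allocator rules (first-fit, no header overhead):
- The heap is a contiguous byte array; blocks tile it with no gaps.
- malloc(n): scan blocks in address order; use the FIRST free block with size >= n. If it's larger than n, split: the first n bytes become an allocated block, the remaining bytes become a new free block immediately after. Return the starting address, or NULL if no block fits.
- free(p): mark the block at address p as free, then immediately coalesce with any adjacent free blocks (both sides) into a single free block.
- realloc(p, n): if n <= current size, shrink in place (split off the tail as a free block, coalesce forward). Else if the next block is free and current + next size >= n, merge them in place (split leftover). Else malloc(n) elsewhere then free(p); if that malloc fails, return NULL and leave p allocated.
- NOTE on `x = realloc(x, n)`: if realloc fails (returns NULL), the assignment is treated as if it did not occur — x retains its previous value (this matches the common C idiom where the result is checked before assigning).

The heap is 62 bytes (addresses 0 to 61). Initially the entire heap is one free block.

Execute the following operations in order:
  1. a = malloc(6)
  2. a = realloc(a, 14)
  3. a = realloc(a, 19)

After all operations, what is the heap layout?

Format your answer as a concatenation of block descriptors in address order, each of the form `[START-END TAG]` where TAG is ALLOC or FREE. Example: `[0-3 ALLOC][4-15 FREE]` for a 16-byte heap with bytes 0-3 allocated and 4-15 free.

Op 1: a = malloc(6) -> a = 0; heap: [0-5 ALLOC][6-61 FREE]
Op 2: a = realloc(a, 14) -> a = 0; heap: [0-13 ALLOC][14-61 FREE]
Op 3: a = realloc(a, 19) -> a = 0; heap: [0-18 ALLOC][19-61 FREE]

Answer: [0-18 ALLOC][19-61 FREE]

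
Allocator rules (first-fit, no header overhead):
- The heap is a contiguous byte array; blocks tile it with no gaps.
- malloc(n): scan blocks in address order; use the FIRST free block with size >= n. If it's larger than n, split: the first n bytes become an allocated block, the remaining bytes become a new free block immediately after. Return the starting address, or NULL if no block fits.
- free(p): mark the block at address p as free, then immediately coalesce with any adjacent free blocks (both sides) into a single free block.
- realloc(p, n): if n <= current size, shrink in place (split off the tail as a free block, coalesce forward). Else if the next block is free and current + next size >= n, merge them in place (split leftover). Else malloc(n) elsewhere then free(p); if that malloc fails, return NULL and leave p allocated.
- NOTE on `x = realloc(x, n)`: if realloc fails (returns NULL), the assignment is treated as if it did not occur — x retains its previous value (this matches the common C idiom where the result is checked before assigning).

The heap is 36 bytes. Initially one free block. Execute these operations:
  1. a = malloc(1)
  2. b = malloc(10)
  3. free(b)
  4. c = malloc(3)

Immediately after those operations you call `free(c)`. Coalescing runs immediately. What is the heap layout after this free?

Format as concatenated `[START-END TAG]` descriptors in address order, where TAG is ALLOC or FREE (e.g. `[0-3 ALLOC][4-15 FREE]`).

Answer: [0-0 ALLOC][1-35 FREE]

Derivation:
Op 1: a = malloc(1) -> a = 0; heap: [0-0 ALLOC][1-35 FREE]
Op 2: b = malloc(10) -> b = 1; heap: [0-0 ALLOC][1-10 ALLOC][11-35 FREE]
Op 3: free(b) -> (freed b); heap: [0-0 ALLOC][1-35 FREE]
Op 4: c = malloc(3) -> c = 1; heap: [0-0 ALLOC][1-3 ALLOC][4-35 FREE]
free(c): c = 1 -> block [1-3 ALLOC]; mark free, coalesce with adjacent free neighbors -> [0-0 ALLOC][1-35 FREE]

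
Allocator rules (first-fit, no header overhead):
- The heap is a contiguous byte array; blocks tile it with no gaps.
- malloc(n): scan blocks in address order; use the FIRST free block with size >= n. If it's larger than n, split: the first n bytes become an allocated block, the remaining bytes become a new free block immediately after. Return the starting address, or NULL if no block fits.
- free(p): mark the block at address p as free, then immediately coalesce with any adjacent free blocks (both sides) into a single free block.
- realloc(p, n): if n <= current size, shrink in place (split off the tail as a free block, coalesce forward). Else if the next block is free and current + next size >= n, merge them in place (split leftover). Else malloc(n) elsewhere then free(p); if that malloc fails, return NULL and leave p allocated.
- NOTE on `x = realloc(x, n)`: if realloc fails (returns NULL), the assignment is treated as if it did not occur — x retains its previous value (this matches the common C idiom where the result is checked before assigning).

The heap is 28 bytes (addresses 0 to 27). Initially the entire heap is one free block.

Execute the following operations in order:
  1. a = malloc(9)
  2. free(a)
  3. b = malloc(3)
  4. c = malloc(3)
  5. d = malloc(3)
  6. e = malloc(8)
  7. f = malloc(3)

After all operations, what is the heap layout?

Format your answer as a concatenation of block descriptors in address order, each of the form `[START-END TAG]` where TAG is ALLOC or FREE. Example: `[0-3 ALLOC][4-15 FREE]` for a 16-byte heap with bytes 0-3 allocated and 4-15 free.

Op 1: a = malloc(9) -> a = 0; heap: [0-8 ALLOC][9-27 FREE]
Op 2: free(a) -> (freed a); heap: [0-27 FREE]
Op 3: b = malloc(3) -> b = 0; heap: [0-2 ALLOC][3-27 FREE]
Op 4: c = malloc(3) -> c = 3; heap: [0-2 ALLOC][3-5 ALLOC][6-27 FREE]
Op 5: d = malloc(3) -> d = 6; heap: [0-2 ALLOC][3-5 ALLOC][6-8 ALLOC][9-27 FREE]
Op 6: e = malloc(8) -> e = 9; heap: [0-2 ALLOC][3-5 ALLOC][6-8 ALLOC][9-16 ALLOC][17-27 FREE]
Op 7: f = malloc(3) -> f = 17; heap: [0-2 ALLOC][3-5 ALLOC][6-8 ALLOC][9-16 ALLOC][17-19 ALLOC][20-27 FREE]

Answer: [0-2 ALLOC][3-5 ALLOC][6-8 ALLOC][9-16 ALLOC][17-19 ALLOC][20-27 FREE]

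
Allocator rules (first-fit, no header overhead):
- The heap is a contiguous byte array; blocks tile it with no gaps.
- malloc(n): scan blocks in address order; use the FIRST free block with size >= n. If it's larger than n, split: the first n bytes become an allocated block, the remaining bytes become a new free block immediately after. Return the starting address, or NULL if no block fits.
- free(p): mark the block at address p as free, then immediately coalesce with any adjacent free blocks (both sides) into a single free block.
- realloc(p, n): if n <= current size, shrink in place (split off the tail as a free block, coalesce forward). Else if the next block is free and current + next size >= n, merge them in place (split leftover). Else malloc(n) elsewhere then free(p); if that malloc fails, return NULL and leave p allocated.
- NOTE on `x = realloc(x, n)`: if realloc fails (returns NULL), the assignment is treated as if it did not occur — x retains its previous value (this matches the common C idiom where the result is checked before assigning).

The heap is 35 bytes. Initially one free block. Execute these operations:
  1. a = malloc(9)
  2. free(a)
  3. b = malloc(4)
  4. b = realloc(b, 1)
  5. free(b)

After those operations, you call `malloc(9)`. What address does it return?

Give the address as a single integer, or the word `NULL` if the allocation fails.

Op 1: a = malloc(9) -> a = 0; heap: [0-8 ALLOC][9-34 FREE]
Op 2: free(a) -> (freed a); heap: [0-34 FREE]
Op 3: b = malloc(4) -> b = 0; heap: [0-3 ALLOC][4-34 FREE]
Op 4: b = realloc(b, 1) -> b = 0; heap: [0-0 ALLOC][1-34 FREE]
Op 5: free(b) -> (freed b); heap: [0-34 FREE]
malloc(9): first-fit scan over [0-34 FREE] -> 0

Answer: 0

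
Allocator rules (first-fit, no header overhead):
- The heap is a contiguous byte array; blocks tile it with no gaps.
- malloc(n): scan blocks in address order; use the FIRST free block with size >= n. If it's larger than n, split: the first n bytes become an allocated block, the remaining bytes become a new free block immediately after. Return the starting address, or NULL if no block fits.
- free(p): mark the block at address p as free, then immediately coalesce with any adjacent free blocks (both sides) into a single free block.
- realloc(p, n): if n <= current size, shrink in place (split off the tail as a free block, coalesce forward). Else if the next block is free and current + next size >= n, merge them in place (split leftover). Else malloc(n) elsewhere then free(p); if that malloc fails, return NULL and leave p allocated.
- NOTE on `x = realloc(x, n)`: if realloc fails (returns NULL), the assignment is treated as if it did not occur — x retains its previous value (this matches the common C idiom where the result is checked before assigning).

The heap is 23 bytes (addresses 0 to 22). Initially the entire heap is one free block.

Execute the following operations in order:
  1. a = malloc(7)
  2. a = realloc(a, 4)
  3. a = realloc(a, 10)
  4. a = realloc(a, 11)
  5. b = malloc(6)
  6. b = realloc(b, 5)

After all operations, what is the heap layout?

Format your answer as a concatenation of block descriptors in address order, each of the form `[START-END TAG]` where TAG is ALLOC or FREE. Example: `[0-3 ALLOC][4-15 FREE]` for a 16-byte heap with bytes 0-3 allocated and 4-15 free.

Answer: [0-10 ALLOC][11-15 ALLOC][16-22 FREE]

Derivation:
Op 1: a = malloc(7) -> a = 0; heap: [0-6 ALLOC][7-22 FREE]
Op 2: a = realloc(a, 4) -> a = 0; heap: [0-3 ALLOC][4-22 FREE]
Op 3: a = realloc(a, 10) -> a = 0; heap: [0-9 ALLOC][10-22 FREE]
Op 4: a = realloc(a, 11) -> a = 0; heap: [0-10 ALLOC][11-22 FREE]
Op 5: b = malloc(6) -> b = 11; heap: [0-10 ALLOC][11-16 ALLOC][17-22 FREE]
Op 6: b = realloc(b, 5) -> b = 11; heap: [0-10 ALLOC][11-15 ALLOC][16-22 FREE]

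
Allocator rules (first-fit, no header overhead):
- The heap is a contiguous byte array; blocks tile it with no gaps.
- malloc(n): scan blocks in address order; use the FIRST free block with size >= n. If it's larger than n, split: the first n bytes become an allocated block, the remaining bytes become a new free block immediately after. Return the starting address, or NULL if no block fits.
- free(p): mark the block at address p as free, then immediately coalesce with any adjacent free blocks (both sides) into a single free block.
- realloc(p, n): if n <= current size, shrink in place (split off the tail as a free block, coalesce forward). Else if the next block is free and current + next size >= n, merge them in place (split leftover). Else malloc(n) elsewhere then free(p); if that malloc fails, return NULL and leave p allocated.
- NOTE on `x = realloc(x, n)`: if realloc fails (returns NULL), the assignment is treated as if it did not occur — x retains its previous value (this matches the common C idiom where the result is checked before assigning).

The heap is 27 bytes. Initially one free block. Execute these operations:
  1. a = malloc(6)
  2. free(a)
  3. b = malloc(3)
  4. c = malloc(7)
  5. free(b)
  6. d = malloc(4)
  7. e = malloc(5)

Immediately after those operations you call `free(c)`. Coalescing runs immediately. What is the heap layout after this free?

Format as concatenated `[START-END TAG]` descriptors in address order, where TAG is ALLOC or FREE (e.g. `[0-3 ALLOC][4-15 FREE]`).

Op 1: a = malloc(6) -> a = 0; heap: [0-5 ALLOC][6-26 FREE]
Op 2: free(a) -> (freed a); heap: [0-26 FREE]
Op 3: b = malloc(3) -> b = 0; heap: [0-2 ALLOC][3-26 FREE]
Op 4: c = malloc(7) -> c = 3; heap: [0-2 ALLOC][3-9 ALLOC][10-26 FREE]
Op 5: free(b) -> (freed b); heap: [0-2 FREE][3-9 ALLOC][10-26 FREE]
Op 6: d = malloc(4) -> d = 10; heap: [0-2 FREE][3-9 ALLOC][10-13 ALLOC][14-26 FREE]
Op 7: e = malloc(5) -> e = 14; heap: [0-2 FREE][3-9 ALLOC][10-13 ALLOC][14-18 ALLOC][19-26 FREE]
free(c): c = 3 -> block [3-9 ALLOC]; mark free, coalesce with adjacent free neighbors -> [0-9 FREE][10-13 ALLOC][14-18 ALLOC][19-26 FREE]

Answer: [0-9 FREE][10-13 ALLOC][14-18 ALLOC][19-26 FREE]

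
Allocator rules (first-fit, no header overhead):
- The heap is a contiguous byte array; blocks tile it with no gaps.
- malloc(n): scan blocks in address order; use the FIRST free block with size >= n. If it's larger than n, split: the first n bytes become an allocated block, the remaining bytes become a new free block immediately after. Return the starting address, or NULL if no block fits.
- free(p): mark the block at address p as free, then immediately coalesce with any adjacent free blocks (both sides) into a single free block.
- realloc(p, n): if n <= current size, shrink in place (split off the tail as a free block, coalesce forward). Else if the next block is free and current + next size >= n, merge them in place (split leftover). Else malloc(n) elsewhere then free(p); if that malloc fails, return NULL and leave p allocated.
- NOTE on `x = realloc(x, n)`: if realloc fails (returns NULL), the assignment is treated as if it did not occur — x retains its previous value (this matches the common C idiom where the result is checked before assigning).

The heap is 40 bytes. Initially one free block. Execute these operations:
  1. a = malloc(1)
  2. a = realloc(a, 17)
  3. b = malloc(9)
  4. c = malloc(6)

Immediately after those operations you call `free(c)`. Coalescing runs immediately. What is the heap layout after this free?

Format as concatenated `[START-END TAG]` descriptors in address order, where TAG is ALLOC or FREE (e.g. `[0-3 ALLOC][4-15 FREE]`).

Answer: [0-16 ALLOC][17-25 ALLOC][26-39 FREE]

Derivation:
Op 1: a = malloc(1) -> a = 0; heap: [0-0 ALLOC][1-39 FREE]
Op 2: a = realloc(a, 17) -> a = 0; heap: [0-16 ALLOC][17-39 FREE]
Op 3: b = malloc(9) -> b = 17; heap: [0-16 ALLOC][17-25 ALLOC][26-39 FREE]
Op 4: c = malloc(6) -> c = 26; heap: [0-16 ALLOC][17-25 ALLOC][26-31 ALLOC][32-39 FREE]
free(c): c = 26 -> block [26-31 ALLOC]; mark free, coalesce with adjacent free neighbors -> [0-16 ALLOC][17-25 ALLOC][26-39 FREE]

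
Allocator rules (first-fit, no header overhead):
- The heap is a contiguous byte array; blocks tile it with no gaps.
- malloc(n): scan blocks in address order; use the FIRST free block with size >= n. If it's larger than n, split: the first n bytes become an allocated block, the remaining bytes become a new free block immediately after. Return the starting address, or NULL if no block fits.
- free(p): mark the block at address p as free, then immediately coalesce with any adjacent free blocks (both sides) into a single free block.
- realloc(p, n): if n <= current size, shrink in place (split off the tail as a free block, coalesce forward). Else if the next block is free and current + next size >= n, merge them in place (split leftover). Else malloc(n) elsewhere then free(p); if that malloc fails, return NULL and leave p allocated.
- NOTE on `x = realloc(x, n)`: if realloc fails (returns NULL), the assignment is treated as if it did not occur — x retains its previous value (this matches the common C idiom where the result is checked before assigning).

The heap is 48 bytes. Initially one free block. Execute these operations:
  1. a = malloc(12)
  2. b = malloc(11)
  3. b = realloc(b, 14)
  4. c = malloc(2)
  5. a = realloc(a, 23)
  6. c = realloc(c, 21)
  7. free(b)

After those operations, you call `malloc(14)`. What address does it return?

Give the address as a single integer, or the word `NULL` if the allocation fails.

Op 1: a = malloc(12) -> a = 0; heap: [0-11 ALLOC][12-47 FREE]
Op 2: b = malloc(11) -> b = 12; heap: [0-11 ALLOC][12-22 ALLOC][23-47 FREE]
Op 3: b = realloc(b, 14) -> b = 12; heap: [0-11 ALLOC][12-25 ALLOC][26-47 FREE]
Op 4: c = malloc(2) -> c = 26; heap: [0-11 ALLOC][12-25 ALLOC][26-27 ALLOC][28-47 FREE]
Op 5: a = realloc(a, 23) -> NULL (a unchanged); heap: [0-11 ALLOC][12-25 ALLOC][26-27 ALLOC][28-47 FREE]
Op 6: c = realloc(c, 21) -> c = 26; heap: [0-11 ALLOC][12-25 ALLOC][26-46 ALLOC][47-47 FREE]
Op 7: free(b) -> (freed b); heap: [0-11 ALLOC][12-25 FREE][26-46 ALLOC][47-47 FREE]
malloc(14): first-fit scan over [0-11 ALLOC][12-25 FREE][26-46 ALLOC][47-47 FREE] -> 12

Answer: 12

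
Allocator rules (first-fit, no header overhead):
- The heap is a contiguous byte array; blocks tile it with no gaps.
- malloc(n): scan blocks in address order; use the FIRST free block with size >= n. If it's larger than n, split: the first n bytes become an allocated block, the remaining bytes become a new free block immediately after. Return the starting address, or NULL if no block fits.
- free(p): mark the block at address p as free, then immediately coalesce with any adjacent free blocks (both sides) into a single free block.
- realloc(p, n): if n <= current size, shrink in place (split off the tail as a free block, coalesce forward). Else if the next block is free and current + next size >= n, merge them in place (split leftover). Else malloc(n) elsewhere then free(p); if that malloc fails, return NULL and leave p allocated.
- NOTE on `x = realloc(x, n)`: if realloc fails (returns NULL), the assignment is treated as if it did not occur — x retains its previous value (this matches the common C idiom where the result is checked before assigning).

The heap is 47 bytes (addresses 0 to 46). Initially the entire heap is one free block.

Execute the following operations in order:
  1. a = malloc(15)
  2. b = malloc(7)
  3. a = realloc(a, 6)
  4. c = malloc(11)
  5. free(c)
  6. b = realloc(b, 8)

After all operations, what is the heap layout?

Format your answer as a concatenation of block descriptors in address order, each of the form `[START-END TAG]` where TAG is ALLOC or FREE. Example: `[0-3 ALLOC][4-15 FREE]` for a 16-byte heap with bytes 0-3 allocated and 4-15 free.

Answer: [0-5 ALLOC][6-14 FREE][15-22 ALLOC][23-46 FREE]

Derivation:
Op 1: a = malloc(15) -> a = 0; heap: [0-14 ALLOC][15-46 FREE]
Op 2: b = malloc(7) -> b = 15; heap: [0-14 ALLOC][15-21 ALLOC][22-46 FREE]
Op 3: a = realloc(a, 6) -> a = 0; heap: [0-5 ALLOC][6-14 FREE][15-21 ALLOC][22-46 FREE]
Op 4: c = malloc(11) -> c = 22; heap: [0-5 ALLOC][6-14 FREE][15-21 ALLOC][22-32 ALLOC][33-46 FREE]
Op 5: free(c) -> (freed c); heap: [0-5 ALLOC][6-14 FREE][15-21 ALLOC][22-46 FREE]
Op 6: b = realloc(b, 8) -> b = 15; heap: [0-5 ALLOC][6-14 FREE][15-22 ALLOC][23-46 FREE]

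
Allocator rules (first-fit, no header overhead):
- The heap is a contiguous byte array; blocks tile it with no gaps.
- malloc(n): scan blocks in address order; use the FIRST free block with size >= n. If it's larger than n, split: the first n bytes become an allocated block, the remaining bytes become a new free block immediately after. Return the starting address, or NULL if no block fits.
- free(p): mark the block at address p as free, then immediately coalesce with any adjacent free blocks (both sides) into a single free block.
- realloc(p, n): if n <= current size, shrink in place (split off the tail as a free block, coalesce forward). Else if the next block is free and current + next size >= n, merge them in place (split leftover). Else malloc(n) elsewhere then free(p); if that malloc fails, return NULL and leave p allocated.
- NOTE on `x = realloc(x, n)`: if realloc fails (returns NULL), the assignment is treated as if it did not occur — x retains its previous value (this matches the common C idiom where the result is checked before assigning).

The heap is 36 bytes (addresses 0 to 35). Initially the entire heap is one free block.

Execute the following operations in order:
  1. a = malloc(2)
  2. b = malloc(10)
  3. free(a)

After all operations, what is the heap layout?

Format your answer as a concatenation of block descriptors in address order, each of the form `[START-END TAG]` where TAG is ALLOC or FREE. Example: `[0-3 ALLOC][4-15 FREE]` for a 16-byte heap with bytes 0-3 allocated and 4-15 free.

Op 1: a = malloc(2) -> a = 0; heap: [0-1 ALLOC][2-35 FREE]
Op 2: b = malloc(10) -> b = 2; heap: [0-1 ALLOC][2-11 ALLOC][12-35 FREE]
Op 3: free(a) -> (freed a); heap: [0-1 FREE][2-11 ALLOC][12-35 FREE]

Answer: [0-1 FREE][2-11 ALLOC][12-35 FREE]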